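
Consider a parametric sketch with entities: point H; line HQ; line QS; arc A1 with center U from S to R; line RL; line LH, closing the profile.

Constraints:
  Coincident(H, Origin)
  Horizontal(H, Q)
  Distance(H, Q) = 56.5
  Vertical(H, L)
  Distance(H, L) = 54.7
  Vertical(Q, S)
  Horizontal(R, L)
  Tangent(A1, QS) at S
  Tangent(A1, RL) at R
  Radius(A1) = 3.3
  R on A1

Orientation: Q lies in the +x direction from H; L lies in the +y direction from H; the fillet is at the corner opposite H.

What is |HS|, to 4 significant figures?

76.38

H is at the origin; H and Q share the same y with |HQ| = 56.5 and Q on the +x side, so Q = (56.50, 0.000). H and L share the same x with |HL| = 54.7 and L on the +y side, so L = (0.000, 54.70). The virtual corner opposite H is at (56.50, 54.70). A1 meets QS tangentially, so US is at right angles to QS and A1 meets RL tangentially, so UR is at right angles to RL, with radius 3.3, so the center U sits 3.3 in from both sides at U = (53.20, 51.40). That places the tangent points at S = (56.50, 51.40) on QS and R = (53.20, 54.70) on RL. Then |HS| = |S − H| = 76.38.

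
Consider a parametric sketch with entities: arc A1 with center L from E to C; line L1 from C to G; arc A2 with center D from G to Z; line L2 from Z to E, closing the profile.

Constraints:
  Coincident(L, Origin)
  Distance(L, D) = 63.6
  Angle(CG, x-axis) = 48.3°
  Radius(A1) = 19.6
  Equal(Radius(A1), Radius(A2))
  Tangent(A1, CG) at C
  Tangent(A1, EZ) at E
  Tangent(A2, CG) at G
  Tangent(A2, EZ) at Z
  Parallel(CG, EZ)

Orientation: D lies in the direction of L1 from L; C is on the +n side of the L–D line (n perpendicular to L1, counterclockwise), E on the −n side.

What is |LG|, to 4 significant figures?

66.55

The slot axis is L1's direction at 48.3°, so u = (cos 48.3°, sin 48.3°) = (0.6652, 0.7466) and n = (−sin 48.3°, cos 48.3°) = (-0.7466, 0.6652). L is at the origin and D lies 63.6 along u from L, so D = 63.6·u = (42.31, 47.49). Tangency of A1 to both parallel lines with radius 19.6 puts C and E at L ± 19.6·n: C = (-14.63, 13.04), E = (14.63, -13.04). Equal radii place G and Z the same way about D: G = D + 19.6·n = (27.67, 60.52), Z = D − 19.6·n = (56.94, 34.45). Then |LG| = |G − L| = 66.55.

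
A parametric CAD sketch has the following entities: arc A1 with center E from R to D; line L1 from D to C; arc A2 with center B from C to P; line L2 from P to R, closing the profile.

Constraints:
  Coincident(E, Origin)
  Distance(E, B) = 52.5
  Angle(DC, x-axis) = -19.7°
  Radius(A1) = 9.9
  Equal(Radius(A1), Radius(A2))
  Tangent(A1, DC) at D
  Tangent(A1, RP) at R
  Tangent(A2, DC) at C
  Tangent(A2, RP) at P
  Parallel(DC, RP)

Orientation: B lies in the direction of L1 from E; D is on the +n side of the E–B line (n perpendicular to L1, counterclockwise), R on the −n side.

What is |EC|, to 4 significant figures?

53.43

The slot axis is L1's direction at -19.7°, so u = (cos -19.7°, sin -19.7°) = (0.9415, -0.3371) and n = (−sin -19.7°, cos -19.7°) = (0.3371, 0.9415). E is at the origin and B lies 52.5 along u from E, so B = 52.5·u = (49.43, -17.70). Tangency of A1 to both parallel lines with radius 9.9 puts D and R at E ± 9.9·n: D = (3.337, 9.321), R = (-3.337, -9.321). Equal radii place C and P the same way about B: C = B + 9.9·n = (52.76, -8.377), P = B − 9.9·n = (46.09, -27.02). Then |EC| = |C − E| = 53.43.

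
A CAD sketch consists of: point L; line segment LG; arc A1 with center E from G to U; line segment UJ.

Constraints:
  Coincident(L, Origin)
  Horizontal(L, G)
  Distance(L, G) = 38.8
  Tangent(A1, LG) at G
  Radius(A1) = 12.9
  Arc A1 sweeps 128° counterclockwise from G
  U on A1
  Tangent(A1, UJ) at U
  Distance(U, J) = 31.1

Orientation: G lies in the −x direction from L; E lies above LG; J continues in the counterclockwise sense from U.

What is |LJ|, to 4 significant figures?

65.88

On A1, G sits at bearing -90° from E; a 128° counterclockwise sweep puts U at bearing 38°, so U = E + 12.9·(cos 38°, sin 38°) = (-28.63, 20.84). The tangent condition forces EU to be normal to UJ, so UJ runs along (−sin 38°, cos 38°); with |UJ| = 31.1, J = (-47.78, 45.35). Then |LJ| = |J − L| = 65.88.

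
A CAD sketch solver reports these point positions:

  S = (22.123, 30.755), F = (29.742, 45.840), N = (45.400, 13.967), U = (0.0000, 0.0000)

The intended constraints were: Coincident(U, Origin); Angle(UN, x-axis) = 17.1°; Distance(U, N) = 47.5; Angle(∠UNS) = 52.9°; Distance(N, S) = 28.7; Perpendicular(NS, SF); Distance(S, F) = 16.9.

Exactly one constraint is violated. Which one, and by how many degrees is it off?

Perpendicular(NS, SF) — off by 9.00°.

U = (0.00, 0.00) ✓; UN at 17.10° ✓; |UN| = 47.50 ✓; ∠UNS = 52.90° ✓; |NS| = 28.70 ✓; ∠(NS, SF) = 81.00° ✗; |SF| = 16.90 ✓.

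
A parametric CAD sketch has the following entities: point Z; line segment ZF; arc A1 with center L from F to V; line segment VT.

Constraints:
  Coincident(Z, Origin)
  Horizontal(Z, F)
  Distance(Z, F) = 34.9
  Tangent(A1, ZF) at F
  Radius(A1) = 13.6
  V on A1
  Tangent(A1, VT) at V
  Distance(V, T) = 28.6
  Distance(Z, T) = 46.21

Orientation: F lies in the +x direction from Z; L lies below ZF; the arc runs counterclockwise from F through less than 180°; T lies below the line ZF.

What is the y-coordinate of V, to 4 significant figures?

-13.03

Checks: ∠(LF, FZ) = 90.00° ✓; |LV| = 13.60 ✓; ∠(LV, VT) = 90.00° ✓; |VT| = 28.60 ✓; |ZT| = 46.21 ✓.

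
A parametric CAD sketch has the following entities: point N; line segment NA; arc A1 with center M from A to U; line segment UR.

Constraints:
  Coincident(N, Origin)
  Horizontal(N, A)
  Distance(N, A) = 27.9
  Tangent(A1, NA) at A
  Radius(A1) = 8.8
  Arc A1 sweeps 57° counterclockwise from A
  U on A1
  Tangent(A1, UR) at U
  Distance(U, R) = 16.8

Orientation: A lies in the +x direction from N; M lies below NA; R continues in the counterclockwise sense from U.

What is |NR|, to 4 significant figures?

21.37

On A1, A sits at bearing 90° from M; a 57° counterclockwise sweep puts U at bearing 147°, so U = M + 8.8·(cos 147°, sin 147°) = (20.52, -4.007). The tangent condition forces MU to be normal to UR, so UR runs along (−sin 147°, cos 147°); with |UR| = 16.8, R = (11.37, -18.10). Then |NR| = |R − N| = 21.37.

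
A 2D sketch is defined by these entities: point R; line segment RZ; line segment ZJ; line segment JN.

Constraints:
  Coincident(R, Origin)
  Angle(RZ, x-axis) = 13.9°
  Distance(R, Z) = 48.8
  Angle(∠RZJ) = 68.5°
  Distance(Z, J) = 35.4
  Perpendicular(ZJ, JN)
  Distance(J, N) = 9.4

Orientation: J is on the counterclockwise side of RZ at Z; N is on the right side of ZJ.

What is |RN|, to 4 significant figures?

57.54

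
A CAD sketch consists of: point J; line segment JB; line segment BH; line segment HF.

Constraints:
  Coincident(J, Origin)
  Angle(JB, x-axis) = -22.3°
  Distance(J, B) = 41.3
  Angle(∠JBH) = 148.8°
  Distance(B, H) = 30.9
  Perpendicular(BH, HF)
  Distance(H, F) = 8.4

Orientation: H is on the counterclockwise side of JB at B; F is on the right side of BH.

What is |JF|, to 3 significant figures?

72.6

∠JBH = 148.8°, so BH runs at -22.3° + (180° − 148.8°) = 8.90° from the x-axis; with |BH| = 30.9, H = B + 30.9·(cos 8.90°, sin 8.90°) = (68.7, -10.9). BH ⟂ HF; with |HF| = 8.4 on the right of BH, F = H + 8.4·(0.155, -0.988) = (70.0, -19.2). Then |JF| = |F − J| = 72.6.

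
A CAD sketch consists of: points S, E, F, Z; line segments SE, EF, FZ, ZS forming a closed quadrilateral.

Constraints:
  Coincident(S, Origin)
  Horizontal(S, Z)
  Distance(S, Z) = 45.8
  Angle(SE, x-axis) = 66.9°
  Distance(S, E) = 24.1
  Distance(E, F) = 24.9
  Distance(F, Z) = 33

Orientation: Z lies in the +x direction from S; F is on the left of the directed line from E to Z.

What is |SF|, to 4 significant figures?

44.83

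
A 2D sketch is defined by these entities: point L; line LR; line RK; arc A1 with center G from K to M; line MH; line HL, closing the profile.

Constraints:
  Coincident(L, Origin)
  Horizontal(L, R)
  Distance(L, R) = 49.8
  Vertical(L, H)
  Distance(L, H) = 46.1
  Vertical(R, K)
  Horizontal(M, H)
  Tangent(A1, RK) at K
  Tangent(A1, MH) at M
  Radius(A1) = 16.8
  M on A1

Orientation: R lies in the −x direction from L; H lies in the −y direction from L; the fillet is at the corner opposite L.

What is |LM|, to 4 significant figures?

56.69

The virtual corner opposite L is at (-49.80, -46.10). Tangency of A1 to RK means the radius GK is perpendicular to RK and tangency of A1 to MH means the radius GM is perpendicular to MH, with radius 16.8, so the center G sits 16.8 in from both sides at G = (-33.00, -29.30). That places the tangent points at K = (-49.80, -29.30) on RK and M = (-33.00, -46.10) on MH. Then |LM| = |M − L| = 56.69.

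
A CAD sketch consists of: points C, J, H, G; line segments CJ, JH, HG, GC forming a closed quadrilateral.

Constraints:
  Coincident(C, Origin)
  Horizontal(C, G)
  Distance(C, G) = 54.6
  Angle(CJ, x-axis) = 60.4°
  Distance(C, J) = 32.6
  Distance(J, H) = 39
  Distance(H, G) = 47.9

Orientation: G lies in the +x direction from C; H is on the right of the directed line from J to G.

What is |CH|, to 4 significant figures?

12.42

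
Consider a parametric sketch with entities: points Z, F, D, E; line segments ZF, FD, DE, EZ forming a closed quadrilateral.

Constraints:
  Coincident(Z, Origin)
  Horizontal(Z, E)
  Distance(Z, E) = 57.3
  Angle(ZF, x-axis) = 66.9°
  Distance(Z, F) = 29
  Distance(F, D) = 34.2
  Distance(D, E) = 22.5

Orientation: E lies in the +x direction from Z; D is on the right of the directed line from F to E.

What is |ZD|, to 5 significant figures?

34.922

Checks: |ZE| = 57.30 ✓; |ZF| = 29.00 ✓; |FD| = 34.20 ✓; |DE| = 22.50 ✓.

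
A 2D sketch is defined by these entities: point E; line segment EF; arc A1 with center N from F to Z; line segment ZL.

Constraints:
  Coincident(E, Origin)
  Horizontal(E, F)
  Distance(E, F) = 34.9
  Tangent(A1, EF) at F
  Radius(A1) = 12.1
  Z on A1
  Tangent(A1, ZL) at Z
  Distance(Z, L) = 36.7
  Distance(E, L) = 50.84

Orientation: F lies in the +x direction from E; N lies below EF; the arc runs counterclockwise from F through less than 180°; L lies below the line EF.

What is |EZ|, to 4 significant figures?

25.28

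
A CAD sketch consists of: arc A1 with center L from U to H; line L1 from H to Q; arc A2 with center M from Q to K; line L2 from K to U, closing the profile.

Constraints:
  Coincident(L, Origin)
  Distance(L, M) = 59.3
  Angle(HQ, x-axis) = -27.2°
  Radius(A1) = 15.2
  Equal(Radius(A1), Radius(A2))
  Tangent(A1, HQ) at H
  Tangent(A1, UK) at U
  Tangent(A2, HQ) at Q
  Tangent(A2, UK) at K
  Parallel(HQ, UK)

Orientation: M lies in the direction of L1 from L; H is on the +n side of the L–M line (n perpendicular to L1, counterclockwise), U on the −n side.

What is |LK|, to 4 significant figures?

61.22

The slot axis is L1's direction at -27.2°, so u = (cos -27.2°, sin -27.2°) = (0.8894, -0.4571) and n = (−sin -27.2°, cos -27.2°) = (0.4571, 0.8894). L is at the origin and M lies 59.3 along u from L, so M = 59.3·u = (52.74, -27.11). Tangency of A1 to both parallel lines with radius 15.2 puts H and U at L ± 15.2·n: H = (6.948, 13.52), U = (-6.948, -13.52). Equal radii place Q and K the same way about M: Q = M + 15.2·n = (59.69, -13.59), K = M − 15.2·n = (45.79, -40.63). Then |LK| = |K − L| = 61.22.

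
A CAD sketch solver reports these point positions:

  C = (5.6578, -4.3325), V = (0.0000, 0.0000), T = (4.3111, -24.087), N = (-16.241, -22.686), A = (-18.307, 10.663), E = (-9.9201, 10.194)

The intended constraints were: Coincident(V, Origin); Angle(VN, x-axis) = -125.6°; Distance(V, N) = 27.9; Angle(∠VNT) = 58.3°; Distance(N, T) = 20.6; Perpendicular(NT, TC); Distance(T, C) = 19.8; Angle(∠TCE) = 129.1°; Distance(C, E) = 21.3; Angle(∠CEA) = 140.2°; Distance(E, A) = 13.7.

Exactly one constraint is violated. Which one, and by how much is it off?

Distance(E, A) = 13.7 — off by 5.30.

V = (0.00, 0.00) ✓; VN at -125.6° ✓; |VN| = 27.90 ✓; ∠VNT = 58.30° ✓; |NT| = 20.60 ✓; ∠(NT, TC) = 90.00° ✓; |TC| = 19.80 ✓; ∠TCE = 129.1° ✓; |CE| = 21.30 ✓; ∠CEA = 140.2° ✓; |EA| = 8.400 ✗.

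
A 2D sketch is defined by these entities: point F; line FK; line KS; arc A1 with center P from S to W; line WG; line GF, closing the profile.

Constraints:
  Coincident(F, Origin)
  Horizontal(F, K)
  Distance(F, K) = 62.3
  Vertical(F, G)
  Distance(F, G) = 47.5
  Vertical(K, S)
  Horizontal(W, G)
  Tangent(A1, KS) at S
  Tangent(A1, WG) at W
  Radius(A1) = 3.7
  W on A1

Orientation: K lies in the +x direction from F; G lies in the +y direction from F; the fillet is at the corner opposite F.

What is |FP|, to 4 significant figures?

73.16

F is at the origin; FK is horizontal with |FK| = 62.3 and K on the +x side, so K = (62.30, 0.000). FG is vertical with |FG| = 47.5 and G on the +y side, so G = (0.000, 47.50). The virtual corner opposite F is at (62.30, 47.50). The tangent condition forces PS to be normal to KS and the tangent condition forces PW to be normal to WG, with radius 3.7, so the center P sits 3.7 in from both sides at P = (58.60, 43.80). Then |FP| = |P − F| = 73.16.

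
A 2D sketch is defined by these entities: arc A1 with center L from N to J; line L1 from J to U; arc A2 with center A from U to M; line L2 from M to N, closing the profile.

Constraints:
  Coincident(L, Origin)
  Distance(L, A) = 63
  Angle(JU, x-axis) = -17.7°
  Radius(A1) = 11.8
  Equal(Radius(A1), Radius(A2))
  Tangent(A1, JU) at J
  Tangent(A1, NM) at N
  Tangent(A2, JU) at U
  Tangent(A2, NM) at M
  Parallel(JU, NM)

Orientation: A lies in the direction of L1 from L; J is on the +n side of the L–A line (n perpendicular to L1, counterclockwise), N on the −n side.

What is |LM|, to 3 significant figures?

64.1

Tangency of A1 to both parallel lines with radius 11.8 puts J and N at L ± 11.8·n: J = (3.59, 11.2), N = (-3.59, -11.2). Equal radii place U and M the same way about A: U = A + 11.8·n = (63.6, -7.91), M = A − 11.8·n = (56.4, -30.4). Then |LM| = |M − L| = 64.1.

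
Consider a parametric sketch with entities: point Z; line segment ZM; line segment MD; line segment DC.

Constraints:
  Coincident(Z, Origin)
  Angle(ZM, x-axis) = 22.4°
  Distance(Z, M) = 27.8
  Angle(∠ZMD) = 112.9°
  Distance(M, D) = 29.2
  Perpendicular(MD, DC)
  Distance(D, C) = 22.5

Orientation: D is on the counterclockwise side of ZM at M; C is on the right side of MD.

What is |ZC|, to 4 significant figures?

62.58

Z is at the origin; ZM runs at 22.4° with length 27.8, so M = 27.8·(cos 22.4°, sin 22.4°) = (25.70, 10.59). ∠ZMD = 112.9°, so MD runs at 22.4° + (180° − 112.9°) = 89.50° from the x-axis; with |MD| = 29.2, D = M + 29.2·(cos 89.50°, sin 89.50°) = (25.96, 39.79). The perpendicularity gives DC at right angles to MD; with |DC| = 22.5 on the right of MD, C = D + 22.5·(1.000, -0.008727) = (48.46, 39.60). Then |ZC| = |C − Z| = 62.58.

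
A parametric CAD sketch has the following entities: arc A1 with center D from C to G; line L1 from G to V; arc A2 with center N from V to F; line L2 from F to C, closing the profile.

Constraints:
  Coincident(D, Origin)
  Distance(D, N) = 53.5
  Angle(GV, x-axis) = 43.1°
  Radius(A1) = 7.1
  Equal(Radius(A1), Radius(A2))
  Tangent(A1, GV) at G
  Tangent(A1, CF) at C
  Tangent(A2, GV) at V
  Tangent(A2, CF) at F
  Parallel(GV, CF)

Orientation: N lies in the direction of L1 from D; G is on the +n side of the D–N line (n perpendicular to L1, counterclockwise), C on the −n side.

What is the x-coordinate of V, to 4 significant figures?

34.21

Tangency of A1 to both parallel lines with radius 7.1 puts G and C at D ± 7.1·n: G = (-4.851, 5.184), C = (4.851, -5.184). Equal radii place V and F the same way about N: V = N + 7.1·n = (34.21, 41.74), F = N − 7.1·n = (43.91, 31.37). So V.x = 34.21.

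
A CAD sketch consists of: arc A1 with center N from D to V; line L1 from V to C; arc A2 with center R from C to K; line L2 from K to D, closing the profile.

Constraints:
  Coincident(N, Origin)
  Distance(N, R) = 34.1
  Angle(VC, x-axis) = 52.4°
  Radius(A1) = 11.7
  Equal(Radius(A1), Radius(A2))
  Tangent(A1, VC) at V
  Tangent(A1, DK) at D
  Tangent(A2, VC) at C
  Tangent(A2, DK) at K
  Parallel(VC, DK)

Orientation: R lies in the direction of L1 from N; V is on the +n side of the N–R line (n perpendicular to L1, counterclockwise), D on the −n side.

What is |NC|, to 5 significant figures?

36.051

The slot axis is L1's direction at 52.4°, so u = (cos 52.4°, sin 52.4°) = (0.61015, 0.79229) and n = (−sin 52.4°, cos 52.4°) = (-0.79229, 0.61015). N is at the origin and R lies 34.1 along u from N, so R = 34.1·u = (20.806, 27.017). Tangency of A1 to both parallel lines with radius 11.7 puts V and D at N ± 11.7·n: V = (-9.2698, 7.1387), D = (9.2698, -7.1387). Equal radii place C and K the same way about R: C = R + 11.7·n = (11.536, 34.156), K = R − 11.7·n = (30.076, 19.878). Then |NC| = |C − N| = 36.051.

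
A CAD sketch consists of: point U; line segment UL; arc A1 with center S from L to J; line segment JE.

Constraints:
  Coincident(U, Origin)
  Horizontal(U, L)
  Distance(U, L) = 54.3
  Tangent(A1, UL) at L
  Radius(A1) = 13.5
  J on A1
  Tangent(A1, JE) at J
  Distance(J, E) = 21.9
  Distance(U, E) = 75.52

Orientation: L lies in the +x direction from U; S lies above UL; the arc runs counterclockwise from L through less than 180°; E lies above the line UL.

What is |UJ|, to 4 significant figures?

69.29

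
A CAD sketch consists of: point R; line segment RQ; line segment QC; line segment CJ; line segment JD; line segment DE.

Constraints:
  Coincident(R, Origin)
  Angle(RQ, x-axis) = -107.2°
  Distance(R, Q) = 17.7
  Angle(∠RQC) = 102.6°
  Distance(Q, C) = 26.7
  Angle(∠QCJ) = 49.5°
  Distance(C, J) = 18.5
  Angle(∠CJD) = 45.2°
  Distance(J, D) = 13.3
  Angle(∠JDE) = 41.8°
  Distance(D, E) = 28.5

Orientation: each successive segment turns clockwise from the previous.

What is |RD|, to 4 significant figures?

23.99

∠QCJ = 49.5° gives CJ at 44.90° from the x-axis; with |CJ| = 18.5, J = (-18.74, -1.708). ∠CJD = 45.2° gives JD at -89.90° from the x-axis; with |JD| = 13.3, D = (-18.72, -15.01). Then |RD| = |D − R| = 23.99.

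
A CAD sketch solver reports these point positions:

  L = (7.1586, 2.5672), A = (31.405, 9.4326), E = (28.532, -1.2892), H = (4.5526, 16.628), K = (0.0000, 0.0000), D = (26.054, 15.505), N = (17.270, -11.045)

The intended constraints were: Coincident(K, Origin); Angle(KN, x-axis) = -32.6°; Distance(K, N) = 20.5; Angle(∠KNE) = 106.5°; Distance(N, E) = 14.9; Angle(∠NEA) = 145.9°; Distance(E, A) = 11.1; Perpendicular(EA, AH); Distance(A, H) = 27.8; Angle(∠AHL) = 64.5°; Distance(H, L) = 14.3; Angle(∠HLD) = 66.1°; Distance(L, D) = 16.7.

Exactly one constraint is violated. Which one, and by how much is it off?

Distance(L, D) = 16.7 — off by 6.20.

K = (0.00, 0.00) ✓; KN at -32.60° ✓; |KN| = 20.50 ✓; ∠KNE = 106.5° ✓; |NE| = 14.90 ✓; ∠NEA = 145.9° ✓; |EA| = 11.10 ✓; ∠(EA, AH) = 90.00° ✓; |AH| = 27.80 ✓; ∠AHL = 64.50° ✓; |HL| = 14.30 ✓; ∠HLD = 66.10° ✓; |LD| = 22.90 ✗.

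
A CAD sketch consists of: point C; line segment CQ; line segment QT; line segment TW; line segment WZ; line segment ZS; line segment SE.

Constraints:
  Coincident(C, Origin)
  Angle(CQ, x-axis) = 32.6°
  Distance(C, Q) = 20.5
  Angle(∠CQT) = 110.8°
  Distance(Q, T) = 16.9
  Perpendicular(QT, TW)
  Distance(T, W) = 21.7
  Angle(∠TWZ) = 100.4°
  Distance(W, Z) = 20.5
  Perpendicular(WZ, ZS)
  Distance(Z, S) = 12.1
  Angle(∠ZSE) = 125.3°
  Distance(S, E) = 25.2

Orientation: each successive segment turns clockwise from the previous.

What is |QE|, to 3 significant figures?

13.0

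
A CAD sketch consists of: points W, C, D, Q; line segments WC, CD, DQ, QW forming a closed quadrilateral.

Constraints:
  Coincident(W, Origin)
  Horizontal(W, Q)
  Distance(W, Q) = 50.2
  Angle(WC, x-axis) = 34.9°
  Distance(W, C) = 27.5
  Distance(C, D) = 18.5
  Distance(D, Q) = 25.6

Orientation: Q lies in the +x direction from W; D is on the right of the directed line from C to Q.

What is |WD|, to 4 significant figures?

24.88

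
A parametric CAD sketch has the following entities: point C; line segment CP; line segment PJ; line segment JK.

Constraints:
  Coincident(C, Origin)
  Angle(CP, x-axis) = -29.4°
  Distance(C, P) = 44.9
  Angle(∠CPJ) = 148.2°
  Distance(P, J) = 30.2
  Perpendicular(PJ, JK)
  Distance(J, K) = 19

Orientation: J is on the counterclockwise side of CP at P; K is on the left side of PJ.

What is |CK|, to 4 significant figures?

68.52

C is at the origin; CP runs at -29.4° with length 44.9, so P = 44.9·(cos -29.4°, sin -29.4°) = (39.12, -22.04). ∠CPJ = 148.2°, so PJ runs at -29.4° + (180° − 148.2°) = 2.400° from the x-axis; with |PJ| = 30.2, J = P + 30.2·(cos 2.400°, sin 2.400°) = (69.29, -20.78). The perpendicularity gives JK at right angles to PJ; with |JK| = 19.0 on the left of PJ, K = J + 19.0·(-0.04188, 0.9991) = (68.50, -1.794). Then |CK| = |K − C| = 68.52.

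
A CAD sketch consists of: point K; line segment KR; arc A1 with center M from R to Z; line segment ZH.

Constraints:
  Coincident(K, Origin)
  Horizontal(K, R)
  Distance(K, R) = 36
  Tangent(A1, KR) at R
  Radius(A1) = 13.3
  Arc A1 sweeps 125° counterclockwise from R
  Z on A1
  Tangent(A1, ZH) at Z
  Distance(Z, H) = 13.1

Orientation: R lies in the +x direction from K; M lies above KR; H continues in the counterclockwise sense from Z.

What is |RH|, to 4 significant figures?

31.84

K is at the origin; KR is horizontal with |KR| = 36.0 and R on the +x side, so R = (36.00, 0.000). Since A1 is tangent to KR there, MR ⟂ KR, so M = R + (0, 13.3) = (36.00, 13.30). On A1, R sits at bearing -90° from M; a 125° counterclockwise sweep puts Z at bearing 35°, so Z = M + 13.3·(cos 35°, sin 35°) = (46.89, 20.93). Tangency of A1 to ZH means the radius MZ is perpendicular to ZH, so ZH runs along (−sin 35°, cos 35°); with |ZH| = 13.1, H = (39.38, 31.66). Then |RH| = |H − R| = 31.84.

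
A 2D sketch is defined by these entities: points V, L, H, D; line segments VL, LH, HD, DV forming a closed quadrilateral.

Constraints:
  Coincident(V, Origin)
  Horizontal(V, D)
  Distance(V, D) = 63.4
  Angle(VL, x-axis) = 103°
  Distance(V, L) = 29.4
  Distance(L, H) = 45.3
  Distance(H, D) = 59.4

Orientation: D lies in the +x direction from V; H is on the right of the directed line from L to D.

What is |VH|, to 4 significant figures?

16.02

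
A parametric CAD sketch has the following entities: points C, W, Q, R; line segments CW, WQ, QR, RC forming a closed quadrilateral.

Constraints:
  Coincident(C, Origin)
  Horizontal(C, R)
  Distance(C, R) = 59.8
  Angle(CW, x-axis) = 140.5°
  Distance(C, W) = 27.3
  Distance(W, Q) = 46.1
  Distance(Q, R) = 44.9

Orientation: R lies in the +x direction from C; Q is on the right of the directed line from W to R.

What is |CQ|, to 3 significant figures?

18.9

Checks: |WQ| = 46.10 ✓; |QR| = 44.90 ✓.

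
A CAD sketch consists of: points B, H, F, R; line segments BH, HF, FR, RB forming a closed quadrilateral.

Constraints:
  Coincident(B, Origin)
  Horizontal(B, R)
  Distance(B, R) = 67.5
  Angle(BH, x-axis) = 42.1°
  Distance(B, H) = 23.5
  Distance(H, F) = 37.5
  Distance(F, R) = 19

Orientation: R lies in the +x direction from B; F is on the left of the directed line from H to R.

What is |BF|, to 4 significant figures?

56.72

B is at the origin; BR is horizontal with |BR| = 67.5 and R in +x, so R = (67.5, 0). BH runs at 42.1° with |BH| = 23.5, so H = (17.44, 15.76). F is determined by |HF| = 37.5 and |FR| = 19.0 together: it lies at the intersection of circle(H, 37.5) and circle(R, 19.0). With |HR| = 52.48, the foot of the radical line on HR is 36.20 from H and the perpendicular offset is √(37.5² − 36.20²) = 9.789. Taking the left-of-HR solution: F = (54.91, 14.23).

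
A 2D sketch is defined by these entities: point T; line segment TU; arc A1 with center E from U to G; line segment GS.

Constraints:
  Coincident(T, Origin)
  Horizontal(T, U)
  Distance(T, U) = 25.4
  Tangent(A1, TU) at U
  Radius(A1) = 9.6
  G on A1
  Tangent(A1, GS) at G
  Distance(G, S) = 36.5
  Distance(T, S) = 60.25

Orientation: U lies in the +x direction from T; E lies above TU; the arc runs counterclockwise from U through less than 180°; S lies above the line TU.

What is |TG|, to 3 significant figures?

35.7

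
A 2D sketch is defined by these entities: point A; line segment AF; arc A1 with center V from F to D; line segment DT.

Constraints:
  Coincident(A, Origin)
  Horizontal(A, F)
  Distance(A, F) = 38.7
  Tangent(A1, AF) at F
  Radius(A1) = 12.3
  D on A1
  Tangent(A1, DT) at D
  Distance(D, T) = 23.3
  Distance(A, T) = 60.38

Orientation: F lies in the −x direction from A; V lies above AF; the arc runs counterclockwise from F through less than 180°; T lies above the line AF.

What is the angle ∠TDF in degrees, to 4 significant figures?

111.2°

A is at the origin; AF is horizontal with |AF| = 38.7 and F on the −x side, so F = (-38.70, 0.000). Since A1 is tangent to AF there, VF ⟂ AF, so V = F + (0, 12.3) = (-38.70, 12.30). Since VD ⟂ DT (tangency), |VT| = √(12.3² + 23.3²) = 26.35 regardless of where D sits on A1. So T lies on both circle(A, 60.38) and circle(V, 26.35); the above-AF intersection is T = (-47.65, 37.08). D is the foot of the tangent from T: D = (-30.42, 21.40).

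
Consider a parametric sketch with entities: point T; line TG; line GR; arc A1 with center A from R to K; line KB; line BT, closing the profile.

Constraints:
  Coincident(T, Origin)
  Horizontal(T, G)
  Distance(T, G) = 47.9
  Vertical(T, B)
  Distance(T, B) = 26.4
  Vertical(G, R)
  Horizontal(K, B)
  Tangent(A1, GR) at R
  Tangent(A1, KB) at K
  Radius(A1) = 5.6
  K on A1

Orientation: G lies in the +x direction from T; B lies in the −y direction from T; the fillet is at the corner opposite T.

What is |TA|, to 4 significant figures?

47.14

T is at the origin; T and G share the same y with |TG| = 47.9 and G on the +x side, so G = (47.90, 0.000). TB is vertical with |TB| = 26.4 and B on the −y side, so B = (0.000, -26.40). The virtual corner opposite T is at (47.90, -26.40). Tangency of A1 to GR means the radius AR is perpendicular to GR and the tangent condition forces AK to be normal to KB, with radius 5.6, so the center A sits 5.6 in from both sides at A = (42.30, -20.80). Then |TA| = |A − T| = 47.14.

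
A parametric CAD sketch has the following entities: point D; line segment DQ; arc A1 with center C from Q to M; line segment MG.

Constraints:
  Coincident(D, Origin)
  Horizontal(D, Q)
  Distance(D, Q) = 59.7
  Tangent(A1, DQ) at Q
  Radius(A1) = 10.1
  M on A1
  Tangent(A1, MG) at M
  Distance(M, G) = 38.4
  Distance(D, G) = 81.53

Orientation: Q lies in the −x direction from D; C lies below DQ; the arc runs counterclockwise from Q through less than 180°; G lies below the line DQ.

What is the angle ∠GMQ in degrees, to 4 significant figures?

131.3°

D is at the origin; DQ is horizontal with |DQ| = 59.7 and Q on the −x side, so Q = (-59.70, 0.000). The tangent condition forces CQ to be normal to DQ, so C = Q + (0, -10.1) = (-59.70, -10.10). Since CM ⟂ MG (tangency), |CG| = √(10.1² + 38.4²) = 39.71 regardless of where M sits on A1. So G lies on both circle(D, 81.53) and circle(C, 39.71); the below-DQ intersection is G = (-64.80, -49.48). M is the foot of the tangent from G: M = (-69.72, -11.39).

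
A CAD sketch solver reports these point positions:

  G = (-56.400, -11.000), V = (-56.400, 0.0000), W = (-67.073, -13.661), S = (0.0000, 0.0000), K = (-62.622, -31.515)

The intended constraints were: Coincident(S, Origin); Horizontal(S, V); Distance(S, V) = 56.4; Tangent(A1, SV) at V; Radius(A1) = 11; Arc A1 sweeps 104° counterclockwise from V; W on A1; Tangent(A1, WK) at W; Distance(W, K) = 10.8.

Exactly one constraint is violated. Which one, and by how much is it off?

Distance(W, K) = 10.8 — off by 7.60.

S = (0.00, 0.00) ✓; S.y = 0.00, V.y = 0.00 ✓; |SV| = 56.40 ✓; ∠(GV, VS) = 90.00° ✓; |GV| = 11.00 ✓; bearing(G→W) − bearing(G→V) = 104.0° ✓; |GW| = 11.00 ✓; ∠(GW, WK) = 90.00° ✓; |WK| = 18.40 ✗.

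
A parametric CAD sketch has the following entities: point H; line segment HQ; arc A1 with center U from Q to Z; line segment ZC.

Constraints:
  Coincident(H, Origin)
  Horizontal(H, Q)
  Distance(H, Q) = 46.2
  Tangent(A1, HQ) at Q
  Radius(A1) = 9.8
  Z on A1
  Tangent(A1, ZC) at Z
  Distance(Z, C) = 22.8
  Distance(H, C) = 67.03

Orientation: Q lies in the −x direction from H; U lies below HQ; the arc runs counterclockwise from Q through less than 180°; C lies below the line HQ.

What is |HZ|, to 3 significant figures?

56.5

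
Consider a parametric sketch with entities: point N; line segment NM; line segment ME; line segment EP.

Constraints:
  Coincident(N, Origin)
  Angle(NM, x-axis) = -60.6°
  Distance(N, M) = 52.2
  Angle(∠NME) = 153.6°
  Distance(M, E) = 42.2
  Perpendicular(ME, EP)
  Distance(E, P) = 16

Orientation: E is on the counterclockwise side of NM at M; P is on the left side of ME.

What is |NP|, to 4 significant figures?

89.25

N is at the origin; NM runs at -60.6° with length 52.2, so M = 52.2·(cos -60.6°, sin -60.6°) = (25.63, -45.48). ∠NME = 153.6°, so ME runs at -60.6° + (180° − 153.6°) = -34.20° from the x-axis; with |ME| = 42.2, E = M + 42.2·(cos -34.20°, sin -34.20°) = (60.53, -69.20). ME ⟂ EP; with |EP| = 16.0 on the left of ME, P = E + 16.0·(0.5621, 0.8271) = (69.52, -55.96). Then |NP| = |P − N| = 89.25.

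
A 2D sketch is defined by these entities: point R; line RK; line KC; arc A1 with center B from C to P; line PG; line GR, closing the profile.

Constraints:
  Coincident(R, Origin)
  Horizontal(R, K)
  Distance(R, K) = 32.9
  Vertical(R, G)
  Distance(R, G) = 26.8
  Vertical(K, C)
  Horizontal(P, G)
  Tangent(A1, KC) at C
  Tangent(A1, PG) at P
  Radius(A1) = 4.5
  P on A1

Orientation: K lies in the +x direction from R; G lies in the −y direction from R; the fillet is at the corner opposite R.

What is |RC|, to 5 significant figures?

39.745

The virtual corner opposite R is at (32.900, -26.800). Tangency of A1 to KC means the radius BC is perpendicular to KC and A1 meets PG tangentially, so BP is at right angles to PG, with radius 4.5, so the center B sits 4.5 in from both sides at B = (28.400, -22.300). That places the tangent points at C = (32.900, -22.300) on KC and P = (28.400, -26.800) on PG. Then |RC| = |C − R| = 39.745.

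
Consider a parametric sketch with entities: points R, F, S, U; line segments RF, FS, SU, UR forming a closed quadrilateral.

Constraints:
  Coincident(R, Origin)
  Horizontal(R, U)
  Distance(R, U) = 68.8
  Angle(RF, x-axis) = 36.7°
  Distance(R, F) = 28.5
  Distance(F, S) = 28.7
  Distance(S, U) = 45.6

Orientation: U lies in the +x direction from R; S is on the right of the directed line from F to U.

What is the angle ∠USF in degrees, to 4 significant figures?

78.95°

Checks: |FS| = 28.70 ✓; |SU| = 45.60 ✓.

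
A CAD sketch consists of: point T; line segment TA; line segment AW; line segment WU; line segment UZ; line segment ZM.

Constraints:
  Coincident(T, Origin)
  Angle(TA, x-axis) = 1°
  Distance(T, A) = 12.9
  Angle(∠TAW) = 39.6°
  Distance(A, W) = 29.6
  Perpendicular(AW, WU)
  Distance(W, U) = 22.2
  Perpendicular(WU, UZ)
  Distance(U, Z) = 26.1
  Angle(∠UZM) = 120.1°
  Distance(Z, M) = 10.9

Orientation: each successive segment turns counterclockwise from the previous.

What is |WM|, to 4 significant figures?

34.05

T is at the origin; TA runs at 1.0° with length 12.9, so A = (12.90, 0.2251). ∠TAW = 39.6° gives AW at 141.4° from the x-axis; with |AW| = 29.6, W = (-10.23, 18.69). The perpendicularity gives WU at right angles to AW, so WU runs at -128.6°; with |WU| = 22.2, U = (-24.09, 1.342). The perpendicularity gives UZ at right angles to WU, so UZ runs at -38.60°; with |UZ| = 26.1, Z = (-3.687, -14.94). ∠UZM = 120.1° gives ZM at 21.30° from the x-axis; with |ZM| = 10.9, M = (6.468, -10.98). Then |WM| = |M − W| = 34.05.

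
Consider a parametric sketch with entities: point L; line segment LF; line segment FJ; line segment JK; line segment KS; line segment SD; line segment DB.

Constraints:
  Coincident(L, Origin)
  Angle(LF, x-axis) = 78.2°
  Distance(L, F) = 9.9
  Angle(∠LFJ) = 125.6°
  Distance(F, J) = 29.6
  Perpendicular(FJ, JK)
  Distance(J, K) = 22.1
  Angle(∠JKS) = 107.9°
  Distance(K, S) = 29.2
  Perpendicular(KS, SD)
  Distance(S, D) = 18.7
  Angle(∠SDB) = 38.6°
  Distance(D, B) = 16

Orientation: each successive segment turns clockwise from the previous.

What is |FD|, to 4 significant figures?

13.85

∠JKS = 107.9° gives KS at -138.3° from the x-axis; with |KS| = 29.2, S = (16.22, -18.01). KS is perpendicular to SD, so SD runs at 131.7°; with |SD| = 18.7, D = (3.784, -4.047). Then |FD| = |D − F| = 13.85.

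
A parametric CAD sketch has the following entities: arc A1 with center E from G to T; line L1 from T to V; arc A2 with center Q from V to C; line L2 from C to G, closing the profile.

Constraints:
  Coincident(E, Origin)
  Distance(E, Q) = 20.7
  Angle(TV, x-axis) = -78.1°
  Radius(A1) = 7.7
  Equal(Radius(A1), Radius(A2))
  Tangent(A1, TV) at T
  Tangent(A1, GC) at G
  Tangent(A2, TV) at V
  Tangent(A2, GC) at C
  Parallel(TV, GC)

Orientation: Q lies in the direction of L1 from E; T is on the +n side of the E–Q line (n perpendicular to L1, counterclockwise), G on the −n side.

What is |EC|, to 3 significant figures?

22.1

Tangency of A1 to both parallel lines with radius 7.7 puts T and G at E ± 7.7·n: T = (7.53, 1.59), G = (-7.53, -1.59). Equal radii place V and C the same way about Q: V = Q + 7.7·n = (11.8, -18.7), C = Q − 7.7·n = (-3.27, -21.8). Then |EC| = |C − E| = 22.1.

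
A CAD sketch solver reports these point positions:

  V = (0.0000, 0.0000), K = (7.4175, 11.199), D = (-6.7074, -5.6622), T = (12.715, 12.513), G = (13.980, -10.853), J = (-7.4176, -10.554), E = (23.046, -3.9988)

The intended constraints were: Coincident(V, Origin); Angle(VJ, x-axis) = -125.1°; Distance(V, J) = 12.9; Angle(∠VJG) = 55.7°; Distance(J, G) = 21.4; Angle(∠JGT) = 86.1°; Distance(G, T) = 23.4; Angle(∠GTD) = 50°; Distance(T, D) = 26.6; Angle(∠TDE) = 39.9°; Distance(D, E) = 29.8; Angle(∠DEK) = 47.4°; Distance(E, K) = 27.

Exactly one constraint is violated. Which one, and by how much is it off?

Distance(E, K) = 27 — off by 5.20.

V = (0.00, 0.00) ✓; VJ at -125.1° ✓; |VJ| = 12.90 ✓; ∠VJG = 55.70° ✓; |JG| = 21.40 ✓; ∠JGT = 86.10° ✓; |GT| = 23.40 ✓; ∠GTD = 50.00° ✓; |TD| = 26.60 ✓; ∠TDE = 39.90° ✓; |DE| = 29.80 ✓; ∠DEK = 47.40° ✓; |EK| = 21.80 ✗.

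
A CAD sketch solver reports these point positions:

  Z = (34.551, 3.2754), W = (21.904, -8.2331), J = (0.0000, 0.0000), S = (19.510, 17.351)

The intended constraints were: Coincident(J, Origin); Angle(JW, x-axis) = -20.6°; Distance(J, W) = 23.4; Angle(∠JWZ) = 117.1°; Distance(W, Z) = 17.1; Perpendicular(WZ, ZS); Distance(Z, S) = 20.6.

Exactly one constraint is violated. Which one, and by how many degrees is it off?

Perpendicular(WZ, ZS) — off by 4.60°.

J = (0.00, 0.00) ✓; JW at -20.60° ✓; |JW| = 23.40 ✓; ∠JWZ = 117.1° ✓; |WZ| = 17.10 ✓; ∠(WZ, ZS) = 94.60° ✗; |ZS| = 20.60 ✓.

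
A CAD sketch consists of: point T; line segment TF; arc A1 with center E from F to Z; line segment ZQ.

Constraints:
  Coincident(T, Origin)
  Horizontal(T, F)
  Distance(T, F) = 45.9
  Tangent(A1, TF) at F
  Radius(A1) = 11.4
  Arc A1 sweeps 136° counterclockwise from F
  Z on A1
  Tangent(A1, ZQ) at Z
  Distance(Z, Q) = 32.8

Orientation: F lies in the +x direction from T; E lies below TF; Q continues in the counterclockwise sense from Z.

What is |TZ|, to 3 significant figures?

42.7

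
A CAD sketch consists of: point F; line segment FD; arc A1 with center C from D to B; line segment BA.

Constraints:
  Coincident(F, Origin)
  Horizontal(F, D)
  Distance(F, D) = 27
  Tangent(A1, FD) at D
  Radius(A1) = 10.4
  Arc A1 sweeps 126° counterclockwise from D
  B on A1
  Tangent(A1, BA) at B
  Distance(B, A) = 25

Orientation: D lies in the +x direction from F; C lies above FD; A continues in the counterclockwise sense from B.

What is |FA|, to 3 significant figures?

42.2

F is at the origin; F and D share the same y with |FD| = 27.0 and D on the +x side, so D = (27.0, 0.00). The tangent condition forces CD to be normal to FD, so C = D + (0, 10.4) = (27.0, 10.4). On A1, D sits at bearing -90° from C; a 126° counterclockwise sweep puts B at bearing 36°, so B = C + 10.4·(cos 36°, sin 36°) = (35.4, 16.5). Since A1 is tangent to BA there, CB ⟂ BA, so BA runs along (−sin 36°, cos 36°); with |BA| = 25.0, A = (20.7, 36.7). Then |FA| = |A − F| = 42.2.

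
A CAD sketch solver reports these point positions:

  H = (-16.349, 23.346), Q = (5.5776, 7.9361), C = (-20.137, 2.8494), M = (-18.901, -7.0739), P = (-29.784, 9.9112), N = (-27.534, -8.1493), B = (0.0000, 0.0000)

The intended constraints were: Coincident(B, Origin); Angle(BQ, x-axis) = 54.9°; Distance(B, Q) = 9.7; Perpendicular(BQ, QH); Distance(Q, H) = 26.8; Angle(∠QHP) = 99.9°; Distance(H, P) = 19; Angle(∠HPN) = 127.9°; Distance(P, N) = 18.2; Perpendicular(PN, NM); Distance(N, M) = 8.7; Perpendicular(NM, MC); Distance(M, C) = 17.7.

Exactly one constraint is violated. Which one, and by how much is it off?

Distance(M, C) = 17.7 — off by 7.70.

B = (0.00, 0.00) ✓; BQ at 54.90° ✓; |BQ| = 9.700 ✓; ∠(BQ, QH) = 90.00° ✓; |QH| = 26.80 ✓; ∠QHP = 99.90° ✓; |HP| = 19.00 ✓; ∠HPN = 127.9° ✓; |PN| = 18.20 ✓; ∠(PN, NM) = 90.00° ✓; |NM| = 8.700 ✓; ∠(NM, MC) = 90.00° ✓; |MC| = 10.00 ✗.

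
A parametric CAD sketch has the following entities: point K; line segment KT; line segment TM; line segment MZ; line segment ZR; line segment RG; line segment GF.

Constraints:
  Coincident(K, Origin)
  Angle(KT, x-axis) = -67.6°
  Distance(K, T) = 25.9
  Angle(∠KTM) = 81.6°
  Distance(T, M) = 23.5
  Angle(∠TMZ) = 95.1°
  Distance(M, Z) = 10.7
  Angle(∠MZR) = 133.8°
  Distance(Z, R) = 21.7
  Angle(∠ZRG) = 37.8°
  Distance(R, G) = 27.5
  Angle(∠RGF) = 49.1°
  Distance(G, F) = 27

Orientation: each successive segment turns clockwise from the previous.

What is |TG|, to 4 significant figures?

11.78

∠MZR = 133.8° gives ZR at 62.90° from the x-axis; with |ZR| = 21.7, R = (-6.548, -0.2023). ∠ZRG = 37.8° gives RG at -79.30° from the x-axis; with |RG| = 27.5, G = (-1.442, -27.22). Then |TG| = |G − T| = 11.78.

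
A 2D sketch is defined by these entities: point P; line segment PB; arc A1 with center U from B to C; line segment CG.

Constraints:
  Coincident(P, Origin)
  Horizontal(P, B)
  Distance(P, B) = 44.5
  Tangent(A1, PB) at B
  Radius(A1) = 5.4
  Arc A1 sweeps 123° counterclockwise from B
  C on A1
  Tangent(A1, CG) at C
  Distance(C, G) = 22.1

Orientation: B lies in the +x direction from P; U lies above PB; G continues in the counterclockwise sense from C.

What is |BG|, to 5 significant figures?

27.905

P is at the origin; PB is horizontal with |PB| = 44.5 and B on the +x side, so B = (44.500, 0.0000). Tangency of A1 to PB means the radius UB is perpendicular to PB, so U = B + (0, 5.4) = (44.500, 5.4000). On A1, B sits at bearing -90° from U; a 123° counterclockwise sweep puts C at bearing 33°, so C = U + 5.4·(cos 33°, sin 33°) = (49.029, 8.3411). Tangency of A1 to CG means the radius UC is perpendicular to CG, so CG runs along (−sin 33°, cos 33°); with |CG| = 22.1, G = (36.992, 26.876). Then |BG| = |G − B| = 27.905.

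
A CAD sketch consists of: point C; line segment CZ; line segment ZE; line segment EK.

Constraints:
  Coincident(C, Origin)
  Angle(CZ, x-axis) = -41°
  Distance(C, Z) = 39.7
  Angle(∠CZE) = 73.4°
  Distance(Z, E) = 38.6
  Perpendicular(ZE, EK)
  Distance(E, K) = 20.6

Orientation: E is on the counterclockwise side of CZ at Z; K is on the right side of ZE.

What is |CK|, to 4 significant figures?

64.67

C is at the origin; CZ runs at -41.0° with length 39.7, so Z = 39.7·(cos -41.0°, sin -41.0°) = (29.96, -26.05). ∠CZE = 73.4°, so ZE runs at -41.0° + (180° − 73.4°) = 65.60° from the x-axis; with |ZE| = 38.6, E = Z + 38.6·(cos 65.60°, sin 65.60°) = (45.91, 9.107). The perpendicularity gives EK at right angles to ZE; with |EK| = 20.6 on the right of ZE, K = E + 20.6·(0.9107, -0.4131) = (64.67, 0.5969). Then |CK| = |K − C| = 64.67.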